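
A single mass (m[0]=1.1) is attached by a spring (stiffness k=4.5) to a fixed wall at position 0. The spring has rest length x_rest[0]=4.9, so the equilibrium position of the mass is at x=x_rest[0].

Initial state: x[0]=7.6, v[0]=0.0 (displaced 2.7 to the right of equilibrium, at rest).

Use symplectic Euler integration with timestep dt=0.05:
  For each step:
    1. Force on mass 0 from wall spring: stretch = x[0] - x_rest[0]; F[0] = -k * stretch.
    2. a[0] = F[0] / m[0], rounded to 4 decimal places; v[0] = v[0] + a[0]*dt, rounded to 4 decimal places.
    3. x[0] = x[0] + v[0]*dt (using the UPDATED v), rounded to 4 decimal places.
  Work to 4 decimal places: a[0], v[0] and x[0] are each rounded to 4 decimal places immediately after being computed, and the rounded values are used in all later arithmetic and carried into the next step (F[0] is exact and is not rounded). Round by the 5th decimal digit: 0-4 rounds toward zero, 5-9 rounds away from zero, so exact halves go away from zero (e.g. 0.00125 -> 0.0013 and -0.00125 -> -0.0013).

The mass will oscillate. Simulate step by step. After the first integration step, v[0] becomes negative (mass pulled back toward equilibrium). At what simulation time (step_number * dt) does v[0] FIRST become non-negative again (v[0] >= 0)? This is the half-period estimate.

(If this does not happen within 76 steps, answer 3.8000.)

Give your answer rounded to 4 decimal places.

Step 0: x=[7.6000] v=[0.0000]
Step 1: x=[7.5724] v=[-0.5523]
Step 2: x=[7.5175] v=[-1.0989]
Step 3: x=[7.4358] v=[-1.6343]
Step 4: x=[7.3282] v=[-2.1530]
Step 5: x=[7.1957] v=[-2.6497]
Step 6: x=[7.0397] v=[-3.1193]
Step 7: x=[6.8619] v=[-3.5570]
Step 8: x=[6.6640] v=[-3.9583]
Step 9: x=[6.4480] v=[-4.3191]
Step 10: x=[6.2162] v=[-4.6357]
Step 11: x=[5.9710] v=[-4.9049]
Step 12: x=[5.7148] v=[-5.1240]
Step 13: x=[5.4503] v=[-5.2907]
Step 14: x=[5.1801] v=[-5.4033]
Step 15: x=[4.9071] v=[-5.4606]
Step 16: x=[4.6340] v=[-5.4621]
Step 17: x=[4.3636] v=[-5.4077]
Step 18: x=[4.0987] v=[-5.2980]
Step 19: x=[3.8420] v=[-5.1341]
Step 20: x=[3.5961] v=[-4.9177]
Step 21: x=[3.3636] v=[-4.6510]
Step 22: x=[3.1468] v=[-4.3367]
Step 23: x=[2.9479] v=[-3.9781]
Step 24: x=[2.7690] v=[-3.5788]
Step 25: x=[2.6119] v=[-3.1429]
Step 26: x=[2.4782] v=[-2.6749]
Step 27: x=[2.3692] v=[-2.1795]
Step 28: x=[2.2861] v=[-1.6618]
Step 29: x=[2.2297] v=[-1.1271]
Step 30: x=[2.2007] v=[-0.5809]
Step 31: x=[2.1993] v=[-0.0288]
Step 32: x=[2.2255] v=[0.5236]
First v>=0 after going negative at step 32, time=1.6000

Answer: 1.6000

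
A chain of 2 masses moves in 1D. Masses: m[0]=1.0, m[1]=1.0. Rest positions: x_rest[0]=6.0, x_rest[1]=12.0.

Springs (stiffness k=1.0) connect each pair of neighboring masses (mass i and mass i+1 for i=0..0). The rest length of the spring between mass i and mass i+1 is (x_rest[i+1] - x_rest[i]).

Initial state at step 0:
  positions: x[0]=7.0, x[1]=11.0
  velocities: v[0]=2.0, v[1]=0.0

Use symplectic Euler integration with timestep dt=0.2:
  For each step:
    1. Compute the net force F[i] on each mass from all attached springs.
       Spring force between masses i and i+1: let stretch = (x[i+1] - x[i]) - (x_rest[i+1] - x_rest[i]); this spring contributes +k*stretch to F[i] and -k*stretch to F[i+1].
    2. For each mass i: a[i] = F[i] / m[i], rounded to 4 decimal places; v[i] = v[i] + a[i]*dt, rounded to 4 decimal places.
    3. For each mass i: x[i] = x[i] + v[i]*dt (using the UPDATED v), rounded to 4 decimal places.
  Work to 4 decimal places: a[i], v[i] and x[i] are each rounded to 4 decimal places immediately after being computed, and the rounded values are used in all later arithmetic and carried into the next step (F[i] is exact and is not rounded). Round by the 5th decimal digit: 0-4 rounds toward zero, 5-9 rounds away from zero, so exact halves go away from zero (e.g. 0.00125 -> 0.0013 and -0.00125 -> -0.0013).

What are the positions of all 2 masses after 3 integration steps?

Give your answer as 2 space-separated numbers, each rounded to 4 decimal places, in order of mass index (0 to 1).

Step 0: x=[7.0000 11.0000] v=[2.0000 0.0000]
Step 1: x=[7.3200 11.0800] v=[1.6000 0.4000]
Step 2: x=[7.5504 11.2496] v=[1.1520 0.8480]
Step 3: x=[7.6888 11.5112] v=[0.6918 1.3082]

Answer: 7.6888 11.5112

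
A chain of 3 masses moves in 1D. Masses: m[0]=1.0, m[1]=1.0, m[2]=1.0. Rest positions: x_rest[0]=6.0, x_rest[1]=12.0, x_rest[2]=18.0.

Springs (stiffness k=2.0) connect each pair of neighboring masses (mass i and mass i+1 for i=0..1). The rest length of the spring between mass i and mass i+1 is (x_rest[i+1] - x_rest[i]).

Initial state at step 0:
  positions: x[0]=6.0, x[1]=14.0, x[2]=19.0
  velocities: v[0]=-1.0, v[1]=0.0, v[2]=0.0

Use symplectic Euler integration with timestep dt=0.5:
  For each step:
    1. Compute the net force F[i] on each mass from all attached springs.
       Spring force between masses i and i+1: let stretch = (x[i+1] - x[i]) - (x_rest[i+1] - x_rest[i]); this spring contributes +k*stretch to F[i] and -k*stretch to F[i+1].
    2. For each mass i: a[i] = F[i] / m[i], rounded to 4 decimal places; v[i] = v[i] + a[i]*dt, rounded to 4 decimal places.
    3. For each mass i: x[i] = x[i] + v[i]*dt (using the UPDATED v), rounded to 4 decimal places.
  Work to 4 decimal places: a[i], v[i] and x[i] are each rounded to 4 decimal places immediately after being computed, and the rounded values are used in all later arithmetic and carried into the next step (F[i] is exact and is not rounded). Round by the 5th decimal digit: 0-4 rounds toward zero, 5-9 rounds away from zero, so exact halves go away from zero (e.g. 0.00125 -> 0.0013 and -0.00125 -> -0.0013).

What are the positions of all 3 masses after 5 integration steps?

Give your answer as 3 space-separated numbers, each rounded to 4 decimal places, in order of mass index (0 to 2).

Answer: 6.3125 12.9375 17.2500

Derivation:
Step 0: x=[6.0000 14.0000 19.0000] v=[-1.0000 0.0000 0.0000]
Step 1: x=[6.5000 12.5000 19.5000] v=[1.0000 -3.0000 1.0000]
Step 2: x=[7.0000 11.5000 19.5000] v=[1.0000 -2.0000 0.0000]
Step 3: x=[6.7500 12.2500 18.5000] v=[-0.5000 1.5000 -2.0000]
Step 4: x=[6.2500 13.3750 17.3750] v=[-1.0000 2.2500 -2.2500]
Step 5: x=[6.3125 12.9375 17.2500] v=[0.1250 -0.8750 -0.2500]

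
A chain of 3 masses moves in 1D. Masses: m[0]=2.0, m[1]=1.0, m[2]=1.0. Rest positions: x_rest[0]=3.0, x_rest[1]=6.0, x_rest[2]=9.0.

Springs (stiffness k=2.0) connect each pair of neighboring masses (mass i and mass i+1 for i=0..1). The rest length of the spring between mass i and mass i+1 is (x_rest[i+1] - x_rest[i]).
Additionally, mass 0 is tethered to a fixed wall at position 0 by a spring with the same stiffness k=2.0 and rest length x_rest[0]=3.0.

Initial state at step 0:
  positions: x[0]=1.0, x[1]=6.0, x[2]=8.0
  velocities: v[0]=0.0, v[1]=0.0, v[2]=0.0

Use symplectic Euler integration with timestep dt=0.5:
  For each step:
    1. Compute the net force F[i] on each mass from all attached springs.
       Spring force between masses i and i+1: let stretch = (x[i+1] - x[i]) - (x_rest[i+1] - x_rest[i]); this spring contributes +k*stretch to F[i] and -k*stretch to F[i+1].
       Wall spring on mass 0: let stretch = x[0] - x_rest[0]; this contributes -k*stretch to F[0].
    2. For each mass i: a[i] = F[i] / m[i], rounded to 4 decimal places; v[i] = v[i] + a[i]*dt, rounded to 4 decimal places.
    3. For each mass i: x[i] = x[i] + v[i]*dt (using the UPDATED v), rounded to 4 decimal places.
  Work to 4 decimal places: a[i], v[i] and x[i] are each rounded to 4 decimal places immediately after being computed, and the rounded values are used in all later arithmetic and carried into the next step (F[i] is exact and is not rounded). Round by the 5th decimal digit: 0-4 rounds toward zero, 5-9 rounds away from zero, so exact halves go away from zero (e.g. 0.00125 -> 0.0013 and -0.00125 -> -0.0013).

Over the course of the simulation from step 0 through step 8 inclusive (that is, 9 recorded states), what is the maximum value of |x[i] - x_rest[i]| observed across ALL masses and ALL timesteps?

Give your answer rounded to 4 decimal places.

Answer: 2.3472

Derivation:
Step 0: x=[1.0000 6.0000 8.0000] v=[0.0000 0.0000 0.0000]
Step 1: x=[2.0000 4.5000 8.5000] v=[2.0000 -3.0000 1.0000]
Step 2: x=[3.1250 3.7500 8.5000] v=[2.2500 -1.5000 0.0000]
Step 3: x=[3.6250 5.0625 7.6250] v=[1.0000 2.6250 -1.7500]
Step 4: x=[3.5781 6.9375 6.9688] v=[-0.0938 3.7500 -1.3125]
Step 5: x=[3.4765 7.1485 7.7969] v=[-0.2032 0.4219 1.6562]
Step 6: x=[3.4238 5.8477 9.8008] v=[-0.1055 -2.6017 4.0078]
Step 7: x=[3.1211 5.3115 11.3282] v=[-0.6055 -1.0725 3.0547]
Step 8: x=[2.5857 6.6884 11.3472] v=[-1.0709 2.7538 0.0380]
Max displacement = 2.3472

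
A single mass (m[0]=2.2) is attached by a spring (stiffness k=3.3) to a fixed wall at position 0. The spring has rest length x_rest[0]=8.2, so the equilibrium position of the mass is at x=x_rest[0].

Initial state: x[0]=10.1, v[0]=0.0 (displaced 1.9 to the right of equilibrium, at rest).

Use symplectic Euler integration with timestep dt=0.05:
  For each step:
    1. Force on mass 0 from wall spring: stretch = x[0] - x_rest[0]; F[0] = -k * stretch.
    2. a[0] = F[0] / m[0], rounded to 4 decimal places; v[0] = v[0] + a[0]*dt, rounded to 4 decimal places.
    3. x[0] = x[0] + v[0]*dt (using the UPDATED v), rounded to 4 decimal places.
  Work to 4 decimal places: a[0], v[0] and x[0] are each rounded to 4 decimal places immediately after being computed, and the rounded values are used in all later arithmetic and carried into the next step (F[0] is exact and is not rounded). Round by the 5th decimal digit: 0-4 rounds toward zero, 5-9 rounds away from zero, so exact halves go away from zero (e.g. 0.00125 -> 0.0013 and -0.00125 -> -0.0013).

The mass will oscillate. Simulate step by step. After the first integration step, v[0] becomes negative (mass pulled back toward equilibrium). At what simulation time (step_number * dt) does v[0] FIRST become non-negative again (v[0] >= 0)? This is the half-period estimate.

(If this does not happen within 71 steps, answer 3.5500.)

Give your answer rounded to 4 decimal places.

Answer: 2.6000

Derivation:
Step 0: x=[10.1000] v=[0.0000]
Step 1: x=[10.0929] v=[-0.1425]
Step 2: x=[10.0787] v=[-0.2845]
Step 3: x=[10.0574] v=[-0.4254]
Step 4: x=[10.0292] v=[-0.5647]
Step 5: x=[9.9941] v=[-0.7019]
Step 6: x=[9.9523] v=[-0.8365]
Step 7: x=[9.9039] v=[-0.9679]
Step 8: x=[9.8491] v=[-1.0957]
Step 9: x=[9.7881] v=[-1.2194]
Step 10: x=[9.7212] v=[-1.3385]
Step 11: x=[9.6486] v=[-1.4526]
Step 12: x=[9.5705] v=[-1.5612]
Step 13: x=[9.4873] v=[-1.6640]
Step 14: x=[9.3993] v=[-1.7606]
Step 15: x=[9.3068] v=[-1.8506]
Step 16: x=[9.2101] v=[-1.9336]
Step 17: x=[9.1096] v=[-2.0094]
Step 18: x=[9.0057] v=[-2.0776]
Step 19: x=[8.8988] v=[-2.1380]
Step 20: x=[8.7893] v=[-2.1904]
Step 21: x=[8.6776] v=[-2.2346]
Step 22: x=[8.5641] v=[-2.2704]
Step 23: x=[8.4492] v=[-2.2977]
Step 24: x=[8.3334] v=[-2.3164]
Step 25: x=[8.2171] v=[-2.3264]
Step 26: x=[8.1007] v=[-2.3277]
Step 27: x=[7.9847] v=[-2.3203]
Step 28: x=[7.8695] v=[-2.3042]
Step 29: x=[7.7555] v=[-2.2794]
Step 30: x=[7.6432] v=[-2.2461]
Step 31: x=[7.5330] v=[-2.2043]
Step 32: x=[7.4253] v=[-2.1543]
Step 33: x=[7.3205] v=[-2.0962]
Step 34: x=[7.2190] v=[-2.0302]
Step 35: x=[7.1212] v=[-1.9566]
Step 36: x=[7.0274] v=[-1.8757]
Step 37: x=[6.9380] v=[-1.7878]
Step 38: x=[6.8533] v=[-1.6932]
Step 39: x=[6.7737] v=[-1.5922]
Step 40: x=[6.6994] v=[-1.4852]
Step 41: x=[6.6308] v=[-1.3727]
Step 42: x=[6.5681] v=[-1.2550]
Step 43: x=[6.5115] v=[-1.1326]
Step 44: x=[6.4612] v=[-1.0060]
Step 45: x=[6.4174] v=[-0.8756]
Step 46: x=[6.3803] v=[-0.7419]
Step 47: x=[6.3500] v=[-0.6054]
Step 48: x=[6.3267] v=[-0.4667]
Step 49: x=[6.3104] v=[-0.3262]
Step 50: x=[6.3012] v=[-0.1845]
Step 51: x=[6.2991] v=[-0.0421]
Step 52: x=[6.3041] v=[0.1005]
First v>=0 after going negative at step 52, time=2.6000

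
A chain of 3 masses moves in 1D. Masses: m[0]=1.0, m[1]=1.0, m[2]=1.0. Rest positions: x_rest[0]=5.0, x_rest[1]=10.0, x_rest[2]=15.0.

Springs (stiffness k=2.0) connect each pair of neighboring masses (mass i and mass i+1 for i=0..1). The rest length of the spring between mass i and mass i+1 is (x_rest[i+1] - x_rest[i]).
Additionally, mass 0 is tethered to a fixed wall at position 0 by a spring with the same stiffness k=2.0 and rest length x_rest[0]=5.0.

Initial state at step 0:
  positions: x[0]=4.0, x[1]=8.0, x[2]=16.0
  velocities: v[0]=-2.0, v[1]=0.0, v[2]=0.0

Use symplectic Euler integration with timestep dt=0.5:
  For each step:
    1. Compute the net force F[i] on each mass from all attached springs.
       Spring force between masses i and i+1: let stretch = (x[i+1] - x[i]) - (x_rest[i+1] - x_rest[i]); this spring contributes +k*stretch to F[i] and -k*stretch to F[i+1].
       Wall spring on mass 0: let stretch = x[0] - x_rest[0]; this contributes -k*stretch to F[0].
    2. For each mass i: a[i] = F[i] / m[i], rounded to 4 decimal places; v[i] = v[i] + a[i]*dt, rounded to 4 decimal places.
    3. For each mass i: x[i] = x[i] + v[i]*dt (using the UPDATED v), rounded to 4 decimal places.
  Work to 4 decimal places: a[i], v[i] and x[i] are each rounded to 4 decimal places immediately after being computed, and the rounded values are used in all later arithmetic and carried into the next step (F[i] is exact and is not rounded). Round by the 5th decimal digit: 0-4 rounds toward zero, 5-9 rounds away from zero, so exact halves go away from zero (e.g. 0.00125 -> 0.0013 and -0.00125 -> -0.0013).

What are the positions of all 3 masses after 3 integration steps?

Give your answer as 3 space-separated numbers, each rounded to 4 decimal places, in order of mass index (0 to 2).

Step 0: x=[4.0000 8.0000 16.0000] v=[-2.0000 0.0000 0.0000]
Step 1: x=[3.0000 10.0000 14.5000] v=[-2.0000 4.0000 -3.0000]
Step 2: x=[4.0000 10.7500 13.2500] v=[2.0000 1.5000 -2.5000]
Step 3: x=[6.3750 9.3750 13.2500] v=[4.7500 -2.7500 0.0000]

Answer: 6.3750 9.3750 13.2500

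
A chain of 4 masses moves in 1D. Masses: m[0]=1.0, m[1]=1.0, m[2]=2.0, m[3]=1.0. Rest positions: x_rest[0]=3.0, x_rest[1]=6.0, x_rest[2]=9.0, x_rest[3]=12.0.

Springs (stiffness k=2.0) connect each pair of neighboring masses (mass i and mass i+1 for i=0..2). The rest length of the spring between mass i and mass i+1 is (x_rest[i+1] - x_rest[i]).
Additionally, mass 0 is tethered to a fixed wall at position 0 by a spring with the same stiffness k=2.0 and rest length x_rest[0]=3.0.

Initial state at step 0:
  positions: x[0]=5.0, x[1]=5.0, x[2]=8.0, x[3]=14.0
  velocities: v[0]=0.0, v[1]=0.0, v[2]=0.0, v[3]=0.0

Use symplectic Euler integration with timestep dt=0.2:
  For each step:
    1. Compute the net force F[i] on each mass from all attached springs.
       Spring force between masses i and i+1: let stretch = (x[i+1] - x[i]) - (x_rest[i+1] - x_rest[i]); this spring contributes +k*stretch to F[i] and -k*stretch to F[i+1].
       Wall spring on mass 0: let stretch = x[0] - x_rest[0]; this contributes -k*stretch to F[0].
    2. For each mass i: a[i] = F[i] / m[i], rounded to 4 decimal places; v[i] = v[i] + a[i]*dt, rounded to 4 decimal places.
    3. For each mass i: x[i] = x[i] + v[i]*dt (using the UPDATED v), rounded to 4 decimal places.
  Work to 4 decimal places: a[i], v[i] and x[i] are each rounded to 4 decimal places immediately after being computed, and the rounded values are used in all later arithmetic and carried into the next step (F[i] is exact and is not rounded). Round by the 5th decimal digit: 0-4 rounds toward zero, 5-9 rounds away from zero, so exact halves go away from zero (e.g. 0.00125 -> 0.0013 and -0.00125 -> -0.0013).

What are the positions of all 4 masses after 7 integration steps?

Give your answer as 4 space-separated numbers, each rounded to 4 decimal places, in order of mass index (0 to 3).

Answer: 1.0903 6.7433 10.1203 10.2990

Derivation:
Step 0: x=[5.0000 5.0000 8.0000 14.0000] v=[0.0000 0.0000 0.0000 0.0000]
Step 1: x=[4.6000 5.2400 8.1200 13.7600] v=[-2.0000 1.2000 0.6000 -1.2000]
Step 2: x=[3.8832 5.6592 8.3504 13.3088] v=[-3.5840 2.0960 1.1520 -2.2560]
Step 3: x=[2.9978 6.1516 8.6715 12.7009] v=[-4.4269 2.4621 1.6054 -3.0394]
Step 4: x=[2.1249 6.5933 9.0530 12.0107] v=[-4.3645 2.2085 1.9073 -3.4512]
Step 5: x=[1.4395 6.8743 9.4544 11.3238] v=[-3.4271 1.4050 2.0069 -3.4343]
Step 6: x=[1.0737 6.9269 9.8274 10.7274] v=[-1.8290 0.2631 1.8648 -2.9821]
Step 7: x=[1.0903 6.7433 10.1203 10.2990] v=[0.0828 -0.9180 1.4647 -2.1421]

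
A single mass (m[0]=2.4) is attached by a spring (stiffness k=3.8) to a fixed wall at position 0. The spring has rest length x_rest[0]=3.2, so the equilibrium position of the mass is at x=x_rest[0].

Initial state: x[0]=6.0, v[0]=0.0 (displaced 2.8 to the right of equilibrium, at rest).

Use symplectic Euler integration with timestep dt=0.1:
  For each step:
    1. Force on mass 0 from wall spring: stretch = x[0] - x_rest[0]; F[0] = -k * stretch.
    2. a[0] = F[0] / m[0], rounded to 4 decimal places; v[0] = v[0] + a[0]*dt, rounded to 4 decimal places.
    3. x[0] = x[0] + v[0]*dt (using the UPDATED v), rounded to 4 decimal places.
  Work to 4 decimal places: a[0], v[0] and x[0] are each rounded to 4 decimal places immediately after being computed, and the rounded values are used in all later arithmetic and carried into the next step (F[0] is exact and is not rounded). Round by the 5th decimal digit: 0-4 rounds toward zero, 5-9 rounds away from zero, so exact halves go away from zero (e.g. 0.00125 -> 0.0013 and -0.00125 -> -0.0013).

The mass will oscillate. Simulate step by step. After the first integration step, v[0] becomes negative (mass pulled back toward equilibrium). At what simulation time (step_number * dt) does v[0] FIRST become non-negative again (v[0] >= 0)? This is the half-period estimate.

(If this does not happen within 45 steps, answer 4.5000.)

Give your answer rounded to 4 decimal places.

Answer: 2.5000

Derivation:
Step 0: x=[6.0000] v=[0.0000]
Step 1: x=[5.9557] v=[-0.4433]
Step 2: x=[5.8677] v=[-0.8796]
Step 3: x=[5.7375] v=[-1.3020]
Step 4: x=[5.5671] v=[-1.7038]
Step 5: x=[5.3592] v=[-2.0786]
Step 6: x=[5.1172] v=[-2.4205]
Step 7: x=[4.8448] v=[-2.7241]
Step 8: x=[4.5464] v=[-2.9845]
Step 9: x=[4.2266] v=[-3.1977]
Step 10: x=[3.8906] v=[-3.3603]
Step 11: x=[3.5436] v=[-3.4697]
Step 12: x=[3.1912] v=[-3.5241]
Step 13: x=[2.8389] v=[-3.5227]
Step 14: x=[2.4924] v=[-3.4655]
Step 15: x=[2.1571] v=[-3.3535]
Step 16: x=[1.8383] v=[-3.1884]
Step 17: x=[1.5410] v=[-2.9728]
Step 18: x=[1.2700] v=[-2.7101]
Step 19: x=[1.0296] v=[-2.4045]
Step 20: x=[0.8235] v=[-2.0609]
Step 21: x=[0.6550] v=[-1.6846]
Step 22: x=[0.5268] v=[-1.2816]
Step 23: x=[0.4410] v=[-0.8583]
Step 24: x=[0.3989] v=[-0.4215]
Step 25: x=[0.4011] v=[0.0220]
First v>=0 after going negative at step 25, time=2.5000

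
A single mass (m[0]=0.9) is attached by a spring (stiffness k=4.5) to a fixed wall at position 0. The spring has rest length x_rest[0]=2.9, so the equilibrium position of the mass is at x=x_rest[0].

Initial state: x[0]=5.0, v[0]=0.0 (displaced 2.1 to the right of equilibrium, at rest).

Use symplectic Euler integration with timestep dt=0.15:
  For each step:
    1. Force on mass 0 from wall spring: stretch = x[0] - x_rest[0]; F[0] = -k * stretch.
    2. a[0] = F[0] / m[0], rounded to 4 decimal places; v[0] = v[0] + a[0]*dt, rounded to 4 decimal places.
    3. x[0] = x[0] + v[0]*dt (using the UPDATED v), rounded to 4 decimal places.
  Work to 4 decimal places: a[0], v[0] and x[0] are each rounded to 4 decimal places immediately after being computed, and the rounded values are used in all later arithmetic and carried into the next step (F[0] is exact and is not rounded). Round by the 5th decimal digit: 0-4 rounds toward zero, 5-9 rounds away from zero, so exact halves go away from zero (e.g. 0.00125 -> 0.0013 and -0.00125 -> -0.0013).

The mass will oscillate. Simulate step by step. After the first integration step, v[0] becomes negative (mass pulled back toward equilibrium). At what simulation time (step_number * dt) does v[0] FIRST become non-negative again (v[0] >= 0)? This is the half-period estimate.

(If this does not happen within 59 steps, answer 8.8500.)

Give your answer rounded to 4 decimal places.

Step 0: x=[5.0000] v=[0.0000]
Step 1: x=[4.7638] v=[-1.5750]
Step 2: x=[4.3179] v=[-2.9729]
Step 3: x=[3.7125] v=[-4.0363]
Step 4: x=[3.0156] v=[-4.6457]
Step 5: x=[2.3057] v=[-4.7324]
Step 6: x=[1.6627] v=[-4.2867]
Step 7: x=[1.1589] v=[-3.3587]
Step 8: x=[0.8510] v=[-2.0529]
Step 9: x=[0.7736] v=[-0.5162]
Step 10: x=[0.9354] v=[1.0786]
First v>=0 after going negative at step 10, time=1.5000

Answer: 1.5000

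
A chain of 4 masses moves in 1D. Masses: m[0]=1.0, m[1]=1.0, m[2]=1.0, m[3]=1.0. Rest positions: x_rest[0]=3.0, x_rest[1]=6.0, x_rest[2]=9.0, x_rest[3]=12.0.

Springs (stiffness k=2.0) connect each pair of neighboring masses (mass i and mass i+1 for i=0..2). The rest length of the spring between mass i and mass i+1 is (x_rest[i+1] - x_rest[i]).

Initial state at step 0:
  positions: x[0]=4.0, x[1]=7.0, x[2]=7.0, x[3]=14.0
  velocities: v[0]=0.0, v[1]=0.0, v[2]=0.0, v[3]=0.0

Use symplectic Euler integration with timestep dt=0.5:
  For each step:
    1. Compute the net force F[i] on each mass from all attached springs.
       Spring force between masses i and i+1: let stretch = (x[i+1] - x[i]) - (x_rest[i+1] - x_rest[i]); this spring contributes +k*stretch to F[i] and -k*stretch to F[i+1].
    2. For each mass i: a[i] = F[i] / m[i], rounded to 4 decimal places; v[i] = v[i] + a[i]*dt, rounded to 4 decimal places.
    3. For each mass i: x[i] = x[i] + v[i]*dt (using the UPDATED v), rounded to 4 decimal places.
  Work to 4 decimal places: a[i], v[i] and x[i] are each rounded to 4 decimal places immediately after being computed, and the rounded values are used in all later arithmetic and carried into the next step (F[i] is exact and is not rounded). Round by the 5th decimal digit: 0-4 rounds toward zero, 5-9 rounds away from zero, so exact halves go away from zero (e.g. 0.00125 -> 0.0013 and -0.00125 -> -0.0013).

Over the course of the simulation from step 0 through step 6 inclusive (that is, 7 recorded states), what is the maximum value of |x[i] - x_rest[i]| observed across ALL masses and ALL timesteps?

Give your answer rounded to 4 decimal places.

Answer: 3.2500

Derivation:
Step 0: x=[4.0000 7.0000 7.0000 14.0000] v=[0.0000 0.0000 0.0000 0.0000]
Step 1: x=[4.0000 5.5000 10.5000 12.0000] v=[0.0000 -3.0000 7.0000 -4.0000]
Step 2: x=[3.2500 5.7500 12.2500 10.7500] v=[-1.5000 0.5000 3.5000 -2.5000]
Step 3: x=[2.2500 8.0000 10.0000 11.7500] v=[-2.0000 4.5000 -4.5000 2.0000]
Step 4: x=[2.6250 8.3750 7.6250 13.3750] v=[0.7500 0.7500 -4.7500 3.2500]
Step 5: x=[4.3750 5.5000 8.5000 13.6250] v=[3.5000 -5.7500 1.7500 0.5000]
Step 6: x=[5.1875 3.5625 10.4375 12.8125] v=[1.6250 -3.8750 3.8750 -1.6250]
Max displacement = 3.2500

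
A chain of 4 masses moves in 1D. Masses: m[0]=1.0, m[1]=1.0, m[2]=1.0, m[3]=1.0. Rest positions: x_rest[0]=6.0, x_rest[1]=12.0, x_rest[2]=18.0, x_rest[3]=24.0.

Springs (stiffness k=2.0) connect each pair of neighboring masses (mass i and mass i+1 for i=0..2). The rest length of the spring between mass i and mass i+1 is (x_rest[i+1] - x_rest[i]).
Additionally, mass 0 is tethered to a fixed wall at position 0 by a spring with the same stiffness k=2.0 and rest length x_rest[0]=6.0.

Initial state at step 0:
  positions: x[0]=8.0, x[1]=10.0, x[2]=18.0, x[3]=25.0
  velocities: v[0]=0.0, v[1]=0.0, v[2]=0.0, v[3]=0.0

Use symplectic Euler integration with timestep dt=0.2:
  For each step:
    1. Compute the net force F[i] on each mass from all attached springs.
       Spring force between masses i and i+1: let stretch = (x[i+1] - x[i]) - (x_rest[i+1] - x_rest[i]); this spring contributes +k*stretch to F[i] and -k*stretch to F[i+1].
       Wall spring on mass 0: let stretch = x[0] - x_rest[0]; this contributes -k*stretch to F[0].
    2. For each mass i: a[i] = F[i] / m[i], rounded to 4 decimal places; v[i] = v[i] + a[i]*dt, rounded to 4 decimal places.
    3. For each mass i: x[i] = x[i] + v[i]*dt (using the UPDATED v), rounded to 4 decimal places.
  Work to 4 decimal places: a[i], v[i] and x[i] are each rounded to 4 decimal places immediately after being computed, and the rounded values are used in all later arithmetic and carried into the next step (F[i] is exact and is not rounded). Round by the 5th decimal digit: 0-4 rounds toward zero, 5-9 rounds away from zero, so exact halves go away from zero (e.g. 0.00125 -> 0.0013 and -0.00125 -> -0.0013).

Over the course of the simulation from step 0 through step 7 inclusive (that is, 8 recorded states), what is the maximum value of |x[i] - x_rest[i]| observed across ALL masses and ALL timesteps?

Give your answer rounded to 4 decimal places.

Step 0: x=[8.0000 10.0000 18.0000 25.0000] v=[0.0000 0.0000 0.0000 0.0000]
Step 1: x=[7.5200 10.4800 17.9200 24.9200] v=[-2.4000 2.4000 -0.4000 -0.4000]
Step 2: x=[6.6752 11.3184 17.8048 24.7600] v=[-4.2240 4.1920 -0.5760 -0.8000]
Step 3: x=[5.6678 12.3043 17.7271 24.5236] v=[-5.0368 4.9293 -0.3885 -1.1821]
Step 4: x=[4.7379 13.1931 17.7593 24.2235] v=[-4.6493 4.4438 0.1610 -1.5007]
Step 5: x=[4.1054 13.7707 17.9433 23.8862] v=[-3.1624 2.8882 0.9202 -1.6864]
Step 6: x=[3.9177 13.9089 18.2690 23.5535] v=[-0.9384 0.6911 1.6283 -1.6636]
Step 7: x=[4.2159 13.5966 18.6686 23.2780] v=[1.4910 -1.5613 1.9981 -1.3774]
Max displacement = 2.0823

Answer: 2.0823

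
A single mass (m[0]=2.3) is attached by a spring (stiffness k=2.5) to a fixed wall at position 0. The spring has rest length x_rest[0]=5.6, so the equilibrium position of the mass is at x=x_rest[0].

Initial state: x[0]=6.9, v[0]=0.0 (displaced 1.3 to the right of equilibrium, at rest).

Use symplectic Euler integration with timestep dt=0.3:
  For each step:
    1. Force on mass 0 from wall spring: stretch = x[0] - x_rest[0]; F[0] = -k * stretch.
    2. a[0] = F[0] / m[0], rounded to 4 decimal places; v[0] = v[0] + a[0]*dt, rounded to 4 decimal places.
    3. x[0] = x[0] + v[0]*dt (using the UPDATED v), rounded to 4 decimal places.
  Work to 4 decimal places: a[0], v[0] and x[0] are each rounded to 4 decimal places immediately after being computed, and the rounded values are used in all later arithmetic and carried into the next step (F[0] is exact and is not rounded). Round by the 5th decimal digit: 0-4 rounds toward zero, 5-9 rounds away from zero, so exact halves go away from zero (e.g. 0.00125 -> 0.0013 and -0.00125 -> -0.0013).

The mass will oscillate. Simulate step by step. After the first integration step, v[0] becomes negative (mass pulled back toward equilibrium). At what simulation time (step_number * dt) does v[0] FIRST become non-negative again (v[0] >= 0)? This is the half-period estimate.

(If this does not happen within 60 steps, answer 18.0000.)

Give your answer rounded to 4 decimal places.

Step 0: x=[6.9000] v=[0.0000]
Step 1: x=[6.7728] v=[-0.4239]
Step 2: x=[6.5309] v=[-0.8063]
Step 3: x=[6.1980] v=[-1.1098]
Step 4: x=[5.8066] v=[-1.3048]
Step 5: x=[5.3949] v=[-1.3722]
Step 6: x=[5.0033] v=[-1.3053]
Step 7: x=[4.6701] v=[-1.1107]
Step 8: x=[4.4279] v=[-0.8075]
Step 9: x=[4.3003] v=[-0.4253]
Step 10: x=[4.2999] v=[-0.0015]
Step 11: x=[4.4267] v=[0.4225]
First v>=0 after going negative at step 11, time=3.3000

Answer: 3.3000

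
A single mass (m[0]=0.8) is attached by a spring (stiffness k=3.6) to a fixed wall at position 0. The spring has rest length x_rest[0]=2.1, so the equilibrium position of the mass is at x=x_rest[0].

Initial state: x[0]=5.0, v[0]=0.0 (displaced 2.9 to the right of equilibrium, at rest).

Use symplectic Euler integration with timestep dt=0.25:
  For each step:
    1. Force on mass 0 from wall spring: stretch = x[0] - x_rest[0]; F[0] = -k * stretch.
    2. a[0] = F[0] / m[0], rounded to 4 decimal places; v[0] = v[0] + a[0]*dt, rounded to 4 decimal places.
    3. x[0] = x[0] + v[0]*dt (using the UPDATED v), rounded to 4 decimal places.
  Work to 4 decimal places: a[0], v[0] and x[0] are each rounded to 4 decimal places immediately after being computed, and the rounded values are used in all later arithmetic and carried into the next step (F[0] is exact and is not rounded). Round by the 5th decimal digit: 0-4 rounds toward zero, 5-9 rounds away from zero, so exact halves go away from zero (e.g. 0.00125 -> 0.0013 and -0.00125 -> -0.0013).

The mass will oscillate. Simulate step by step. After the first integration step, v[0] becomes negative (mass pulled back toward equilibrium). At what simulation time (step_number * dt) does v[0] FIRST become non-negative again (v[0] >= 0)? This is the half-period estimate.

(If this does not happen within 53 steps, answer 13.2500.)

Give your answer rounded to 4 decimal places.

Answer: 1.5000

Derivation:
Step 0: x=[5.0000] v=[0.0000]
Step 1: x=[4.1844] v=[-3.2625]
Step 2: x=[2.7825] v=[-5.6075]
Step 3: x=[1.1887] v=[-6.3753]
Step 4: x=[-0.1488] v=[-5.3501]
Step 5: x=[-0.8539] v=[-2.8202]
Step 6: x=[-0.7282] v=[0.5030]
First v>=0 after going negative at step 6, time=1.5000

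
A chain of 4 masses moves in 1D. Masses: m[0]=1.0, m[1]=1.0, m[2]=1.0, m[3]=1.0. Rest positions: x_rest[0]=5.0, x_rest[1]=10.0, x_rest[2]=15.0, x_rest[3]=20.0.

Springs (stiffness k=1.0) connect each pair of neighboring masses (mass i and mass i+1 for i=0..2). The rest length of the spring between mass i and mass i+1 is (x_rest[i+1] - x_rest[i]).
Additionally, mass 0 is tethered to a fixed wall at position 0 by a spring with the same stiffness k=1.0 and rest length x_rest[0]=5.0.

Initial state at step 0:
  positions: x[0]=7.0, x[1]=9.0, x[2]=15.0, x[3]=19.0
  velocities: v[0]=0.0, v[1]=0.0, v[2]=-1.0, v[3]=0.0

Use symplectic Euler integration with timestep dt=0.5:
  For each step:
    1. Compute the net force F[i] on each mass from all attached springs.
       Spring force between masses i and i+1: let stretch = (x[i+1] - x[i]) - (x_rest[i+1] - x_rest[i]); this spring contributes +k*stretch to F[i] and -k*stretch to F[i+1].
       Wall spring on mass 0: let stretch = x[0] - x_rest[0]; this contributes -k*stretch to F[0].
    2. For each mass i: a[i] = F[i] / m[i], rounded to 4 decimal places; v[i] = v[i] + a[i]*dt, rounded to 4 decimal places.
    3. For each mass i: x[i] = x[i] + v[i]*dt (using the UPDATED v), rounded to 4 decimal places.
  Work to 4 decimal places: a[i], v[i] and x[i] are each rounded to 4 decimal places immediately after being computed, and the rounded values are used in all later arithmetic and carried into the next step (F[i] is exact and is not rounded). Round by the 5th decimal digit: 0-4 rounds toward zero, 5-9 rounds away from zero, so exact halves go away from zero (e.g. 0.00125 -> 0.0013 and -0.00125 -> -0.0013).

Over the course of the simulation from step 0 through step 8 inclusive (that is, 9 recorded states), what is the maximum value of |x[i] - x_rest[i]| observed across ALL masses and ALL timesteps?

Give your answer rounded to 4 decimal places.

Step 0: x=[7.0000 9.0000 15.0000 19.0000] v=[0.0000 0.0000 -1.0000 0.0000]
Step 1: x=[5.7500 10.0000 14.0000 19.2500] v=[-2.5000 2.0000 -2.0000 0.5000]
Step 2: x=[4.1250 10.9375 13.3125 19.4375] v=[-3.2500 1.8750 -1.3750 0.3750]
Step 3: x=[3.1719 10.7656 13.5625 19.3438] v=[-1.9063 -0.3438 0.5000 -0.1875]
Step 4: x=[3.3242 9.3945 14.5586 19.0547] v=[0.3046 -2.7422 1.9922 -0.5782]
Step 5: x=[4.1631 7.7969 15.3877 18.8916] v=[1.6777 -3.1953 1.6582 -0.3263]
Step 6: x=[4.8697 7.1885 15.1951 19.1025] v=[1.4131 -1.2168 -0.3853 0.4218]
Step 7: x=[4.9386 8.0021 13.9777 19.5866] v=[0.1377 1.6271 -2.4349 0.9681]
Step 8: x=[4.5387 9.5437 12.6686 19.9185] v=[-0.7999 3.0832 -2.6183 0.6637]
Max displacement = 2.8115

Answer: 2.8115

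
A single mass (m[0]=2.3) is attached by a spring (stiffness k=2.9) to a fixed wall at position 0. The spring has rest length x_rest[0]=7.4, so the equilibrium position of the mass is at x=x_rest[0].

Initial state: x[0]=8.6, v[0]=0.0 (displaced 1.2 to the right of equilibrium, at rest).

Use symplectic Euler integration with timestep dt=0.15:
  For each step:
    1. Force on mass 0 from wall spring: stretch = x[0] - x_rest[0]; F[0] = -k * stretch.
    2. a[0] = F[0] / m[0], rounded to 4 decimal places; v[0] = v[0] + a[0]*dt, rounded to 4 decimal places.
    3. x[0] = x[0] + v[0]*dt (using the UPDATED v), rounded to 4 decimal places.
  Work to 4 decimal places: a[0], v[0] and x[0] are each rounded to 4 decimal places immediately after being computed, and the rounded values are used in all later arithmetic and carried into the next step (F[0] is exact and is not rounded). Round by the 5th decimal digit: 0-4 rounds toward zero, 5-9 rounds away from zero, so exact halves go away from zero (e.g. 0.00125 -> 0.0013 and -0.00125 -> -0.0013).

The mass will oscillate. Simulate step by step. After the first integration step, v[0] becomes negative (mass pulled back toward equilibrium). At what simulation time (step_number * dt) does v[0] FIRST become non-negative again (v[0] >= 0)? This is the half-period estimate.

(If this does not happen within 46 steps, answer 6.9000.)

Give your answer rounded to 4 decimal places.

Step 0: x=[8.6000] v=[0.0000]
Step 1: x=[8.5660] v=[-0.2270]
Step 2: x=[8.4989] v=[-0.4475]
Step 3: x=[8.4006] v=[-0.6553]
Step 4: x=[8.2739] v=[-0.8445]
Step 5: x=[8.1224] v=[-1.0098]
Step 6: x=[7.9504] v=[-1.1464]
Step 7: x=[7.7628] v=[-1.2505]
Step 8: x=[7.5649] v=[-1.3191]
Step 9: x=[7.3624] v=[-1.3503]
Step 10: x=[7.1609] v=[-1.3432]
Step 11: x=[6.9662] v=[-1.2980]
Step 12: x=[6.7838] v=[-1.2160]
Step 13: x=[6.6189] v=[-1.0995]
Step 14: x=[6.4761] v=[-0.9518]
Step 15: x=[6.3595] v=[-0.7771]
Step 16: x=[6.2725] v=[-0.5803]
Step 17: x=[6.2174] v=[-0.3671]
Step 18: x=[6.1959] v=[-0.1434]
Step 19: x=[6.2085] v=[0.0843]
First v>=0 after going negative at step 19, time=2.8500

Answer: 2.8500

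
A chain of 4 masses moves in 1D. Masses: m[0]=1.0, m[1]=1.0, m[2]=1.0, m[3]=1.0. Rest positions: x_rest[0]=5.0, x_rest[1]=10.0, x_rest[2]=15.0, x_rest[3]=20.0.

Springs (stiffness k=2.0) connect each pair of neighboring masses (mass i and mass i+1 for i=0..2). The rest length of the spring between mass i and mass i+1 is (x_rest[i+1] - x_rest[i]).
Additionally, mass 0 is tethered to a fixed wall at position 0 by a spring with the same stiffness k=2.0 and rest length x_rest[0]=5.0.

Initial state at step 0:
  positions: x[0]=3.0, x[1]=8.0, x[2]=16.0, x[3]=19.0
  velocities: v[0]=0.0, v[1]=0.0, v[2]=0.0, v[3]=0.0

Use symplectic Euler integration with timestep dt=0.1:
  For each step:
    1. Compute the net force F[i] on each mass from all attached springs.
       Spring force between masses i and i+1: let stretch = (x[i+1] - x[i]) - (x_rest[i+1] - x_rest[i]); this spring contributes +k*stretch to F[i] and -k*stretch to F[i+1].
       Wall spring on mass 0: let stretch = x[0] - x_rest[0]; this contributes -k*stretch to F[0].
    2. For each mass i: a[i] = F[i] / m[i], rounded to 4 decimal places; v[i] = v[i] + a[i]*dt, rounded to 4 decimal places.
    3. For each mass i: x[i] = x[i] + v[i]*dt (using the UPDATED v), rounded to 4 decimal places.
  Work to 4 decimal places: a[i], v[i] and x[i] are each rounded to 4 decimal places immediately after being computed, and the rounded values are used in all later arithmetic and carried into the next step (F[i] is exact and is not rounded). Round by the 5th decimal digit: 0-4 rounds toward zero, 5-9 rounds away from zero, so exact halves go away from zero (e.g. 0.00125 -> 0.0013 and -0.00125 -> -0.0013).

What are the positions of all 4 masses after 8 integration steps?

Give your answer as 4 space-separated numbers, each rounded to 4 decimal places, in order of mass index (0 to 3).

Step 0: x=[3.0000 8.0000 16.0000 19.0000] v=[0.0000 0.0000 0.0000 0.0000]
Step 1: x=[3.0400 8.0600 15.9000 19.0400] v=[0.4000 0.6000 -1.0000 0.4000]
Step 2: x=[3.1196 8.1764 15.7060 19.1172] v=[0.7960 1.1640 -1.9400 0.7720]
Step 3: x=[3.2379 8.3423 15.4296 19.2262] v=[1.1834 1.6586 -2.7637 1.0898]
Step 4: x=[3.3936 8.5478 15.0874 19.3593] v=[1.5567 2.0552 -3.4218 1.3305]
Step 5: x=[3.5845 8.7810 14.6999 19.5069] v=[1.9088 2.3323 -3.8753 1.4761]
Step 6: x=[3.8076 9.0287 14.2901 19.6584] v=[2.2312 2.4768 -4.0977 1.5147]
Step 7: x=[4.0590 9.2772 13.8825 19.8025] v=[2.5139 2.4849 -4.0763 1.4410]
Step 8: x=[4.3336 9.5134 13.5012 19.9282] v=[2.7457 2.3623 -3.8134 1.2570]

Answer: 4.3336 9.5134 13.5012 19.9282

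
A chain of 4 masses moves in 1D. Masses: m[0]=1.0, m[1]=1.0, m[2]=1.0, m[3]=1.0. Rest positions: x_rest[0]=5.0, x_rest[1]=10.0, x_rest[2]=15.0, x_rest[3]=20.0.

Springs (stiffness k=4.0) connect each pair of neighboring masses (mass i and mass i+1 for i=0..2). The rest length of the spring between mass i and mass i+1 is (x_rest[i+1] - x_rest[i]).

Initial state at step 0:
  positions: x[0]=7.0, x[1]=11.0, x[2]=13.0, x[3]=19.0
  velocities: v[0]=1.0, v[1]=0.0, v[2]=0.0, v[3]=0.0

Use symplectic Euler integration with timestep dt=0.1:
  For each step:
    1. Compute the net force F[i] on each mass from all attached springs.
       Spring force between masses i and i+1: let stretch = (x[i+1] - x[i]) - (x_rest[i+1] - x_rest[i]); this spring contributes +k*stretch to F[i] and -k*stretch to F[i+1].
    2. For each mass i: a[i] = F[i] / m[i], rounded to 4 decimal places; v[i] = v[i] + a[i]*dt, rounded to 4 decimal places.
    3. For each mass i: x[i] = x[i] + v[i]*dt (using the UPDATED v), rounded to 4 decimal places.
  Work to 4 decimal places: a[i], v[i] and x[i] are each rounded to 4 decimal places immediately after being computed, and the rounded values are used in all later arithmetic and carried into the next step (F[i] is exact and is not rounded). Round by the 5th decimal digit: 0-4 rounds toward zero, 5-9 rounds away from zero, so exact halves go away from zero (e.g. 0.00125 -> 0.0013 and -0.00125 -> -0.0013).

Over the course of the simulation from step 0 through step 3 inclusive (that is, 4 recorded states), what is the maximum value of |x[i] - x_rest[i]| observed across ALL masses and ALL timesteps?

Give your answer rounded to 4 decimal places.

Answer: 2.0744

Derivation:
Step 0: x=[7.0000 11.0000 13.0000 19.0000] v=[1.0000 0.0000 0.0000 0.0000]
Step 1: x=[7.0600 10.9200 13.1600 18.9600] v=[0.6000 -0.8000 1.6000 -0.4000]
Step 2: x=[7.0744 10.7752 13.4624 18.8880] v=[0.1440 -1.4480 3.0240 -0.7200]
Step 3: x=[7.0368 10.5899 13.8743 18.7990] v=[-0.3757 -1.8534 4.1194 -0.8902]
Max displacement = 2.0744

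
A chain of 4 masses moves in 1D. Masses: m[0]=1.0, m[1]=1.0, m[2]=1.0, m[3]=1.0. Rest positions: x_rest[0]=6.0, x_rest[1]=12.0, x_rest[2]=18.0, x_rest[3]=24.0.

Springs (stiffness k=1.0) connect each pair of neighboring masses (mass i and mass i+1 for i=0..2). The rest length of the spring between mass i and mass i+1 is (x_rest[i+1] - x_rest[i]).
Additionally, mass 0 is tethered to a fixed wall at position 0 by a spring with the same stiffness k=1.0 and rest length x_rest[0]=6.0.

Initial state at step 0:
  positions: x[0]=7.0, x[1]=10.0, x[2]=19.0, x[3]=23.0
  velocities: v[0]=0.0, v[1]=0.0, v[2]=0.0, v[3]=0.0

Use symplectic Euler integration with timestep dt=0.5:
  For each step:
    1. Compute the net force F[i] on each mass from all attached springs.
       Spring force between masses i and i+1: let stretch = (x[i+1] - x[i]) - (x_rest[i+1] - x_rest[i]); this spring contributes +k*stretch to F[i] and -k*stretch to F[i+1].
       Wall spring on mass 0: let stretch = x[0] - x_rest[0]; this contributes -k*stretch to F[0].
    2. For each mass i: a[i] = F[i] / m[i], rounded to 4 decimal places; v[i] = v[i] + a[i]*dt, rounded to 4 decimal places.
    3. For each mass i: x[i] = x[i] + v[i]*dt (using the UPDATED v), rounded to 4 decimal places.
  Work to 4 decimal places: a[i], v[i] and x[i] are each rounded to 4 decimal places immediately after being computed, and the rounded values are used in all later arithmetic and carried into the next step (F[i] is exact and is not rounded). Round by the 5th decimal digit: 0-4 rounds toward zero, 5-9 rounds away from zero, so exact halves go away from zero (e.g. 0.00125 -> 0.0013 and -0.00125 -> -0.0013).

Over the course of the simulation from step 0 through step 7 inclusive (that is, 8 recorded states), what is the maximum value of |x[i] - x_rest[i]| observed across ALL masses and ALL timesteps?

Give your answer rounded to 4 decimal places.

Answer: 2.0290

Derivation:
Step 0: x=[7.0000 10.0000 19.0000 23.0000] v=[0.0000 0.0000 0.0000 0.0000]
Step 1: x=[6.0000 11.5000 17.7500 23.5000] v=[-2.0000 3.0000 -2.5000 1.0000]
Step 2: x=[4.8750 13.1875 16.3750 24.0625] v=[-2.2500 3.3750 -2.7500 1.1250]
Step 3: x=[4.6094 13.5938 16.1250 24.2032] v=[-0.5313 0.8125 -0.5000 0.2813]
Step 4: x=[5.4375 12.3868 17.2618 23.8243] v=[1.6562 -2.4141 2.2735 -0.7578]
Step 5: x=[6.6436 10.6612 18.8205 23.3048] v=[2.4121 -3.4513 3.1173 -1.0391]
Step 6: x=[7.1932 9.9710 19.4604 23.1642] v=[1.0991 -1.3805 1.2798 -0.2813]
Step 7: x=[6.6389 10.9587 18.6539 23.5976] v=[-1.1086 1.9753 -1.6130 0.8668]
Max displacement = 2.0290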